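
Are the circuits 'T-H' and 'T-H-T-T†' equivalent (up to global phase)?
Yes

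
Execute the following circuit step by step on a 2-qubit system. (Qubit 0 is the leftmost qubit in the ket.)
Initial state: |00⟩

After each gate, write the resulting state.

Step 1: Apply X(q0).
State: |10⟩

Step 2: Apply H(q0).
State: 1/√2|00⟩ - 1/√2|10⟩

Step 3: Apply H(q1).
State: 1/2|00⟩ + 1/2|01⟩ - 1/2|10⟩ - 1/2|11⟩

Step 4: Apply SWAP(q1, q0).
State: 1/2|00⟩ - 1/2|01⟩ + 1/2|10⟩ - 1/2|11⟩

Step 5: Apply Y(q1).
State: (1/2)i|00⟩ + (1/2)i|01⟩ + (1/2)i|10⟩ + (1/2)i|11⟩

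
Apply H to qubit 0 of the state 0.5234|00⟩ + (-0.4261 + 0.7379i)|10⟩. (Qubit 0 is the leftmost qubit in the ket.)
(0.0688 + 0.5218i)|00⟩ + (0.6714 - 0.5218i)|10⟩

H on qubit 0 mixes each pair of kets that differ only in qubit 0: amplitudes (a, b) of (|…0…⟩, |…1…⟩) become ((a + b)/√2, (a − b)/√2). Kets absent from the input have amplitude 0.
(|00⟩, |10⟩): (a, b) = (0.5234, (-0.4261 + 0.7379i)) → ((0.0688 + 0.5218i), (0.6714 - 0.5218i))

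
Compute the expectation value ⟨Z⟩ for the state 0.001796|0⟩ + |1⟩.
-1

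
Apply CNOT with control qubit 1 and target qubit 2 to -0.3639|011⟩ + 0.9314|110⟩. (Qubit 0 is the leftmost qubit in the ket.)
-0.3639|010⟩ + 0.9314|111⟩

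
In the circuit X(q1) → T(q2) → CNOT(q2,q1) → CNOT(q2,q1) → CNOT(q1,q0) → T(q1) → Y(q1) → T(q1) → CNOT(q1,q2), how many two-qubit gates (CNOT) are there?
4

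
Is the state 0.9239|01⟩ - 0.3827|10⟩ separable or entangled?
Entangled

Writing the state as a|00⟩ + b|01⟩ + c|10⟩ + d|11⟩, it is a product state iff ad − bc = 0.
Here (a, b, c, d) = (0, 0.9239, -0.3827, 0): ad − bc = (0)(0) − (0.9239)(-0.3827) = 0.3536 ≠ 0, so the state is entangled.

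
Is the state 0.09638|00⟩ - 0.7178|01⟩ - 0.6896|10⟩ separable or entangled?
Entangled

Writing the state as a|00⟩ + b|01⟩ + c|10⟩ + d|11⟩, it is a product state iff ad − bc = 0.
Here (a, b, c, d) = (0.09638, -0.7178, -0.6896, 0): ad − bc = (0.09638)(0) − (-0.7178)(-0.6896) = -0.495 ≠ 0, so the state is entangled.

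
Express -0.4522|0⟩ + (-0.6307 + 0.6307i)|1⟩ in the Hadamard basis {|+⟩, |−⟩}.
(-0.7657 + 0.446i)|+⟩ + (0.1262 - 0.446i)|−⟩

With |ψ⟩ = α|0⟩ + β|1⟩, the Hadamard-basis coefficients are ⟨+|ψ⟩ = (α + β)/√2 and ⟨−|ψ⟩ = (α − β)/√2.
Here α = -0.4522, β = (-0.6307 + 0.6307i): (α + β)/√2 = (-0.7657 + 0.446i), (α − β)/√2 = (0.1262 - 0.446i).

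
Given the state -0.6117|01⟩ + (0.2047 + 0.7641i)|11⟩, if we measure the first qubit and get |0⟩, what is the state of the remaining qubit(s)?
-|1⟩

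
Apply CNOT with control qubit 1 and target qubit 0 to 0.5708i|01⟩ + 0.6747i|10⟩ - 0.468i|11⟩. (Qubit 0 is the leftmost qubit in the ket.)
-0.468i|01⟩ + 0.6747i|10⟩ + 0.5708i|11⟩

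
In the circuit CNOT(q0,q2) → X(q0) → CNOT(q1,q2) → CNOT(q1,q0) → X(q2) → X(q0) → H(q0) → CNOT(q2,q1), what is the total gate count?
8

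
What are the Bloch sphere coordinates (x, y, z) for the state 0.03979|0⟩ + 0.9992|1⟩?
(0.07952, 0, -0.9968)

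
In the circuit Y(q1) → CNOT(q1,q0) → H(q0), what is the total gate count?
3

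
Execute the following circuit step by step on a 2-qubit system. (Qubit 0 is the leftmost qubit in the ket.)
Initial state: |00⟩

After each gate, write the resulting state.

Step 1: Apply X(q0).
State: |10⟩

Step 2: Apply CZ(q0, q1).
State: |10⟩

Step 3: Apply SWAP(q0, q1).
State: |01⟩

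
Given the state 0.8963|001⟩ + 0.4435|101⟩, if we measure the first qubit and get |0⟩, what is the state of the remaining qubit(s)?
|01⟩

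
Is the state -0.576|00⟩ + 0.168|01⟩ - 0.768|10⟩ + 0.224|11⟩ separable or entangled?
Separable

Writing the state as a|00⟩ + b|01⟩ + c|10⟩ + d|11⟩, it is a product state iff ad − bc = 0.
Here (a, b, c, d) = (-0.576, 0.168, -0.768, 0.224): ad − bc = (-0.576)(0.224) − (0.168)(-0.768) = 0, so the state is separable.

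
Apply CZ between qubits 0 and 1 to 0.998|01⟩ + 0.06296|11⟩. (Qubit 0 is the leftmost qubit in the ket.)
0.998|01⟩ - 0.06296|11⟩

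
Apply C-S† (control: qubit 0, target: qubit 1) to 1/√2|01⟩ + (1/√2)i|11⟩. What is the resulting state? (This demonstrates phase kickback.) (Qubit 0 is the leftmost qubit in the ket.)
1/√2|01⟩ + 1/√2|11⟩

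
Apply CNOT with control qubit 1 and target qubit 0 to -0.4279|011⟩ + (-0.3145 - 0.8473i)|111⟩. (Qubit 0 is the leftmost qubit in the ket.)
(-0.3145 - 0.8473i)|011⟩ - 0.4279|111⟩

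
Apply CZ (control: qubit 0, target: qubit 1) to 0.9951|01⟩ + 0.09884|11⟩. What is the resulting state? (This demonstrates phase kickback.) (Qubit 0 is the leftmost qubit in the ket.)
0.9951|01⟩ - 0.09884|11⟩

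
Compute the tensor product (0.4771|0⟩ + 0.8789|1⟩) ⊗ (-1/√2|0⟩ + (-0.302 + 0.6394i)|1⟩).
-0.3374|00⟩ + (-0.1441 + 0.3051i)|01⟩ - 0.6215|10⟩ + (-0.2654 + 0.562i)|11⟩

amp(|b₁b₂…⟩) = product of the factor amplitudes for bits b₁, b₂, …; only kets whose every factor amplitude is nonzero survive.
|00⟩: (0.4771)(-1/√2) = -0.3374
|01⟩: (0.4771)(-0.302 + 0.6394i) = (-0.1441 + 0.3051i)
|10⟩: (0.8789)(-1/√2) = -0.6215
|11⟩: (0.8789)(-0.302 + 0.6394i) = (-0.2654 + 0.562i)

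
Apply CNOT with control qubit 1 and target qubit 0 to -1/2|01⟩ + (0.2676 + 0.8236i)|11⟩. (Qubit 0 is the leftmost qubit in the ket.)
(0.2676 + 0.8236i)|01⟩ - 1/2|11⟩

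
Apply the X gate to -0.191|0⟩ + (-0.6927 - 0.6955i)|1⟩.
(-0.6927 - 0.6955i)|0⟩ - 0.191|1⟩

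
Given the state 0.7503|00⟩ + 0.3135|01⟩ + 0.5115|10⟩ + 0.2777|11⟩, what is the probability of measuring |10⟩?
0.2616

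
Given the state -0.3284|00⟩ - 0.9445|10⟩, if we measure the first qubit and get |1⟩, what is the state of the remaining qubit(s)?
-|0⟩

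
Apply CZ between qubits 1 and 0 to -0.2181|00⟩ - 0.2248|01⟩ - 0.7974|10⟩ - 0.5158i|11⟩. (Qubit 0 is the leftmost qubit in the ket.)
-0.2181|00⟩ - 0.2248|01⟩ - 0.7974|10⟩ + 0.5158i|11⟩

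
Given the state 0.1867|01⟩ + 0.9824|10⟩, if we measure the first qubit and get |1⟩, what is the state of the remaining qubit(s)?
|0⟩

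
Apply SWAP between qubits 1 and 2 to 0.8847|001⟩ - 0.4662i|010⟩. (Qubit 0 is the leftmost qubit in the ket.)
-0.4662i|001⟩ + 0.8847|010⟩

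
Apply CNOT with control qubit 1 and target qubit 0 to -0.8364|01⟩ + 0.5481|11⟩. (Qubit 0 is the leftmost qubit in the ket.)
0.5481|01⟩ - 0.8364|11⟩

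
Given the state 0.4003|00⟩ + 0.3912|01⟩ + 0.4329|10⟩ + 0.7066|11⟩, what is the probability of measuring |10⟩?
0.1874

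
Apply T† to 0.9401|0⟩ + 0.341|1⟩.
0.9401|0⟩ + (0.2411 - 0.2411i)|1⟩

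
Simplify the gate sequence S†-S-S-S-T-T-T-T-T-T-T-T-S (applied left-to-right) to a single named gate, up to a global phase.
S†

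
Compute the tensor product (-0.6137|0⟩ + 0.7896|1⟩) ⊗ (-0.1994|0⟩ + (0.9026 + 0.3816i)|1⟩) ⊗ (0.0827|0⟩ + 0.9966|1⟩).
0.01012|000⟩ + 0.122|001⟩ + (-0.04581 - 0.01937i)|010⟩ + (-0.552 - 0.2334i)|011⟩ - 0.01302|100⟩ - 0.1569|101⟩ + (0.05894 + 0.02492i)|110⟩ + (0.7103 + 0.3003i)|111⟩

amp(|b₁b₂…⟩) = product of the factor amplitudes for bits b₁, b₂, …; only kets whose every factor amplitude is nonzero survive.
|000⟩: (-0.6137)(-0.1994)(0.0827) = 0.01012
|001⟩: (-0.6137)(-0.1994)(0.9966) = 0.122
|010⟩: (-0.6137)(0.9026 + 0.3816i)(0.0827) = (-0.04581 - 0.01937i)
|011⟩: (-0.6137)(0.9026 + 0.3816i)(0.9966) = (-0.552 - 0.2334i)
|100⟩: (0.7896)(-0.1994)(0.0827) = -0.01302
|101⟩: (0.7896)(-0.1994)(0.9966) = -0.1569
|110⟩: (0.7896)(0.9026 + 0.3816i)(0.0827) = (0.05894 + 0.02492i)
|111⟩: (0.7896)(0.9026 + 0.3816i)(0.9966) = (0.7103 + 0.3003i)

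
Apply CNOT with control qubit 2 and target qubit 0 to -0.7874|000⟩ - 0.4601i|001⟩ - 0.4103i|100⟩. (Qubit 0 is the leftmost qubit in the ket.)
-0.7874|000⟩ - 0.4103i|100⟩ - 0.4601i|101⟩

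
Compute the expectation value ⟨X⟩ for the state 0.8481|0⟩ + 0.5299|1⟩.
0.8988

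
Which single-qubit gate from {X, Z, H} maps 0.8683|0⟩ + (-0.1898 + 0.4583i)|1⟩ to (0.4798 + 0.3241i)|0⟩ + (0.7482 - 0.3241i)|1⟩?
H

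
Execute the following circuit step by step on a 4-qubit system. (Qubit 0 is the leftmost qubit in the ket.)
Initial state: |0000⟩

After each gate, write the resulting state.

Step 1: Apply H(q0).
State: 1/√2|0000⟩ + 1/√2|1000⟩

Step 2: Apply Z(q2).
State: 1/√2|0000⟩ + 1/√2|1000⟩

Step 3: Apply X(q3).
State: 1/√2|0001⟩ + 1/√2|1001⟩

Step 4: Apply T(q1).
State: 1/√2|0001⟩ + 1/√2|1001⟩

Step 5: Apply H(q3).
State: 1/2|0000⟩ - 1/2|0001⟩ + 1/2|1000⟩ - 1/2|1001⟩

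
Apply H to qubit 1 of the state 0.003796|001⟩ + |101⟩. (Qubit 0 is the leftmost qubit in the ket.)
0.002684|001⟩ + 0.002684|011⟩ + 1/√2|101⟩ + 1/√2|111⟩

H on qubit 1 mixes each pair of kets that differ only in qubit 1: amplitudes (a, b) of (|…0…⟩, |…1…⟩) become ((a + b)/√2, (a − b)/√2). Kets absent from the input have amplitude 0.
(|001⟩, |011⟩): (a, b) = (0.003796, 0) → (0.002684, 0.002684)
(|101⟩, |111⟩): (a, b) = (1, 0) → (1/√2, 1/√2)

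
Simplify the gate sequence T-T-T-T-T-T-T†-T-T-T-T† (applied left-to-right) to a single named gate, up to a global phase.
T†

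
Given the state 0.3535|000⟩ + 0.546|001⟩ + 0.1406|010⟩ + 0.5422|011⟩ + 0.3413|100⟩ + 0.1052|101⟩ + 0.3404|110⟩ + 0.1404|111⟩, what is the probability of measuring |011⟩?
0.294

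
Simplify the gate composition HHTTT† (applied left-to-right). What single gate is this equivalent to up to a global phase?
T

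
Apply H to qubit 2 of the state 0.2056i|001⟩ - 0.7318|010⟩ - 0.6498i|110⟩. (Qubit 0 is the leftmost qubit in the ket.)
0.1454i|000⟩ - 0.1454i|001⟩ - 0.5175|010⟩ - 0.5175|011⟩ - 0.4595i|110⟩ - 0.4595i|111⟩

H on qubit 2 mixes each pair of kets that differ only in qubit 2: amplitudes (a, b) of (|…0…⟩, |…1…⟩) become ((a + b)/√2, (a − b)/√2). Kets absent from the input have amplitude 0.
(|000⟩, |001⟩): (a, b) = (0, 0.2056i) → (0.1454i, -0.1454i)
(|010⟩, |011⟩): (a, b) = (-0.7318, 0) → (-0.5175, -0.5175)
(|110⟩, |111⟩): (a, b) = (-0.6498i, 0) → (-0.4595i, -0.4595i)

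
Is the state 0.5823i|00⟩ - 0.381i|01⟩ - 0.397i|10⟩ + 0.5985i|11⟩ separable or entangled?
Entangled

Writing the state as a|00⟩ + b|01⟩ + c|10⟩ + d|11⟩, it is a product state iff ad − bc = 0.
Here (a, b, c, d) = (0.5823i, -0.381i, -0.397i, 0.5985i): ad − bc = (0.5823i)(0.5985i) − (-0.381i)(-0.397i) = -0.1972 ≠ 0, so the state is entangled.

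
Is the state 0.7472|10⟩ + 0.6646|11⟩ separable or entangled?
Separable

Writing the state as a|00⟩ + b|01⟩ + c|10⟩ + d|11⟩, it is a product state iff ad − bc = 0.
Here (a, b, c, d) = (0, 0, 0.7472, 0.6646): ad − bc = (0)(0.6646) − (0)(0.7472) = 0, so the state is separable.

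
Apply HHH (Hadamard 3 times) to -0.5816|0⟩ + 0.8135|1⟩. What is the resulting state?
0.164|0⟩ - 0.9865|1⟩

H² = I, so H^3 = H: a single Hadamard. With (a, b) = (-0.5816, 0.8135), H gives ((a + b)/√2, (a − b)/√2) = (0.164, -0.9865).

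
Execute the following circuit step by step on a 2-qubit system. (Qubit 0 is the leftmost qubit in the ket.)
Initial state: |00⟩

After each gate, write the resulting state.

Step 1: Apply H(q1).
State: 1/√2|00⟩ + 1/√2|01⟩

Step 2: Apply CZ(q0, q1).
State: 1/√2|00⟩ + 1/√2|01⟩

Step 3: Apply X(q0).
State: 1/√2|10⟩ + 1/√2|11⟩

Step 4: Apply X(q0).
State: 1/√2|00⟩ + 1/√2|01⟩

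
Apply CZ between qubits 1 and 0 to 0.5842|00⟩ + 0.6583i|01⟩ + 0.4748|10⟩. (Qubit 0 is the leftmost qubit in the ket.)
0.5842|00⟩ + 0.6583i|01⟩ + 0.4748|10⟩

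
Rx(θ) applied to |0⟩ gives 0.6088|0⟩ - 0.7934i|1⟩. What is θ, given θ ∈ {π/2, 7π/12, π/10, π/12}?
7π/12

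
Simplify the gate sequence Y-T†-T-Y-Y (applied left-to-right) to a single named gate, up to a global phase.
Y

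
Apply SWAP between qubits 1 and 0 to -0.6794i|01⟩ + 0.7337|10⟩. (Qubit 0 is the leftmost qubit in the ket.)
0.7337|01⟩ - 0.6794i|10⟩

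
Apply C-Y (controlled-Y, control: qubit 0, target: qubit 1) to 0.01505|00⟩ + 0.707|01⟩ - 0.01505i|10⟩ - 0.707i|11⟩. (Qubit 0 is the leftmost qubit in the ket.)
0.01505|00⟩ + 0.707|01⟩ - 0.707|10⟩ + 0.01505|11⟩

C-Y leaves the control-|0⟩ kets |00⟩, |01⟩ unchanged and applies Y to qubit 1 on the control-|1⟩ pair (|10⟩, |11⟩).
Y = [[0, -i], [i, 0]].
With a = amp(|10⟩) = -0.01505i and b = amp(|11⟩) = -0.707i:
new amp(|10⟩) = (-i)·b = -0.707
new amp(|11⟩) = (i)·a = 0.01505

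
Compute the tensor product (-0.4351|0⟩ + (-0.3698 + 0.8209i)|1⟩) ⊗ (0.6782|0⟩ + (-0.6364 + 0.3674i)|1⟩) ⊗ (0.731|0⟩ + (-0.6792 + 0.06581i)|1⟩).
-0.2157|000⟩ + (0.2004 - 0.01942i)|001⟩ + (0.2024 - 0.1169i)|010⟩ + (-0.1775 + 0.1268i)|011⟩ + (-0.1833 + 0.407i)|100⟩ + (0.1337 - 0.3946i)|101⟩ + (-0.04843 - 0.4812i)|110⟩ + (0.08832 + 0.4427i)|111⟩

amp(|b₁b₂…⟩) = product of the factor amplitudes for bits b₁, b₂, …; only kets whose every factor amplitude is nonzero survive.
|000⟩: (-0.4351)(0.6782)(0.731) = -0.2157
|001⟩: (-0.4351)(0.6782)(-0.6792 + 0.06581i) = (0.2004 - 0.01942i)
|010⟩: (-0.4351)(-0.6364 + 0.3674i)(0.731) = (0.2024 - 0.1169i)
|011⟩: (-0.4351)(-0.6364 + 0.3674i)(-0.6792 + 0.06581i) = (-0.1775 + 0.1268i)
|100⟩: (-0.3698 + 0.8209i)(0.6782)(0.731) = (-0.1833 + 0.407i)
|101⟩: (-0.3698 + 0.8209i)(0.6782)(-0.6792 + 0.06581i) = (0.1337 - 0.3946i)
|110⟩: (-0.3698 + 0.8209i)(-0.6364 + 0.3674i)(0.731) = (-0.04843 - 0.4812i)
|111⟩: (-0.3698 + 0.8209i)(-0.6364 + 0.3674i)(-0.6792 + 0.06581i) = (0.08832 + 0.4427i)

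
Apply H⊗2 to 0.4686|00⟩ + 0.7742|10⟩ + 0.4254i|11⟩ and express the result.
(0.6214 + 0.2127i)|00⟩ + (0.6214 - 0.2127i)|01⟩ + (-0.1528 - 0.2127i)|10⟩ + (-0.1528 + 0.2127i)|11⟩

H⊗2 gives amp(|y⟩) = (1/2) Σ_x (−1)^(x·y) amp(|x⟩), where x·y is the number of positions in which both x and y have a 1.
|00⟩: (0.4686 + 0.7742 + 0.4254i)/2 = (0.6214 + 0.2127i)
|01⟩: (0.4686 + 0.7742 - 0.4254i)/2 = (0.6214 - 0.2127i)
|10⟩: (0.4686 - 0.7742 - 0.4254i)/2 = (-0.1528 - 0.2127i)
|11⟩: (0.4686 - 0.7742 + 0.4254i)/2 = (-0.1528 + 0.2127i)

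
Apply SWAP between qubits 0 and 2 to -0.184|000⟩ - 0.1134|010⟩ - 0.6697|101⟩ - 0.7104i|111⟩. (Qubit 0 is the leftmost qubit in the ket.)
-0.184|000⟩ - 0.1134|010⟩ - 0.6697|101⟩ - 0.7104i|111⟩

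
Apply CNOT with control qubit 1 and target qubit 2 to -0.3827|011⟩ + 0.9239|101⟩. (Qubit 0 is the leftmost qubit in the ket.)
-0.3827|010⟩ + 0.9239|101⟩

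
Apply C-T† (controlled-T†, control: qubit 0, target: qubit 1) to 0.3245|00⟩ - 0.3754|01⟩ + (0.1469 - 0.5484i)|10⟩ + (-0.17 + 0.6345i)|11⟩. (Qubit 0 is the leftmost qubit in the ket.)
0.3245|00⟩ - 0.3754|01⟩ + (0.1469 - 0.5484i)|10⟩ + (0.3285 + 0.5689i)|11⟩

C-T† leaves the control-|0⟩ kets |00⟩, |01⟩ unchanged and applies T† to qubit 1 on the control-|1⟩ pair (|10⟩, |11⟩).
T† = [[1, 0], [0, (1/√2 - (1/√2)i)]].
With a = amp(|10⟩) = (0.1469 - 0.5484i) and b = amp(|11⟩) = (-0.17 + 0.6345i):
new amp(|10⟩) = (1)·a = (0.1469 - 0.5484i)
new amp(|11⟩) = (1/√2 - (1/√2)i)·b = (0.3285 + 0.5689i)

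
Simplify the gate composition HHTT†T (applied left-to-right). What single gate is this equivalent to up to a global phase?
T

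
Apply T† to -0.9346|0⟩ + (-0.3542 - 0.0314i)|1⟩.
-0.9346|0⟩ + (-0.2727 + 0.2283i)|1⟩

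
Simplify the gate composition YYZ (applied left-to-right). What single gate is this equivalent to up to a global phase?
Z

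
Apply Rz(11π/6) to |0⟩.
(-0.9659 - 0.2588i)|0⟩

Rz(11π/6) = [[e^(−iθ/2), 0], [0, e^(iθ/2)]] with e^(±iθ/2) = cos(θ/2) ± i·sin(θ/2); θ = 11π/6, cos(θ/2) ≈ -0.965926, sin(θ/2) ≈ 0.258819.
With a = amp(|0⟩) = 1 and b = amp(|1⟩) = 0:
new amp(|0⟩) = (-0.965926 - 0.258819i)·a = (-0.9659 - 0.2588i)
new amp(|1⟩) = (-0.965926 + 0.258819i)·b = 0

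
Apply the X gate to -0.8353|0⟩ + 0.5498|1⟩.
0.5498|0⟩ - 0.8353|1⟩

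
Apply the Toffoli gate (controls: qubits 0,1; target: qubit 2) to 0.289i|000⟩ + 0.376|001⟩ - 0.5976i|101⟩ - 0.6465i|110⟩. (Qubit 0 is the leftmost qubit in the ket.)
0.289i|000⟩ + 0.376|001⟩ - 0.5976i|101⟩ - 0.6465i|111⟩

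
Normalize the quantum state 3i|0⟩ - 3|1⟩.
(1/√2)i|0⟩ - 1/√2|1⟩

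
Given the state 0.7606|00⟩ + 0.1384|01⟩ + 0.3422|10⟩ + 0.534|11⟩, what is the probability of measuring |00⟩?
0.5785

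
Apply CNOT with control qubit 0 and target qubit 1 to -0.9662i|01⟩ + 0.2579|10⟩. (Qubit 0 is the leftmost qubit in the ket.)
-0.9662i|01⟩ + 0.2579|11⟩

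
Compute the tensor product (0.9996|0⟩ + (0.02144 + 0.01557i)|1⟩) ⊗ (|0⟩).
0.9996|00⟩ + (0.02144 + 0.01557i)|10⟩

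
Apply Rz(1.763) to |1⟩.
(0.636 + 0.7717i)|1⟩

Rz(1.763) = [[e^(−iθ/2), 0], [0, e^(iθ/2)]] with e^(±iθ/2) = cos(θ/2) ± i·sin(θ/2); θ = 1.763, cos(θ/2) ≈ 0.635994, sin(θ/2) ≈ 0.771694.
With a = amp(|0⟩) = 0 and b = amp(|1⟩) = 1:
new amp(|0⟩) = (0.635994 - 0.771694i)·a = 0
new amp(|1⟩) = (0.635994 + 0.771694i)·b = (0.636 + 0.7717i)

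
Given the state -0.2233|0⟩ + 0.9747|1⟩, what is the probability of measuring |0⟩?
0.04986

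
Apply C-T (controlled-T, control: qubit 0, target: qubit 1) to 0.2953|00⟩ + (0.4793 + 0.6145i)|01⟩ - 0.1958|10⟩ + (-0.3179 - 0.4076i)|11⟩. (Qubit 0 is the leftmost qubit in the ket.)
0.2953|00⟩ + (0.4793 + 0.6145i)|01⟩ - 0.1958|10⟩ + (0.06343 - 0.513i)|11⟩

C-T leaves the control-|0⟩ kets |00⟩, |01⟩ unchanged and applies T to qubit 1 on the control-|1⟩ pair (|10⟩, |11⟩).
T = [[1, 0], [0, (1/√2 + (1/√2)i)]].
With a = amp(|10⟩) = -0.1958 and b = amp(|11⟩) = (-0.3179 - 0.4076i):
new amp(|10⟩) = (1)·a = -0.1958
new amp(|11⟩) = (1/√2 + (1/√2)i)·b = (0.06343 - 0.513i)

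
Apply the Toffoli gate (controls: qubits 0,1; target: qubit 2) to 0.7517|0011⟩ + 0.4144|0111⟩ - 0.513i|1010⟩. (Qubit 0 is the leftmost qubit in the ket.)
0.7517|0011⟩ + 0.4144|0111⟩ - 0.513i|1010⟩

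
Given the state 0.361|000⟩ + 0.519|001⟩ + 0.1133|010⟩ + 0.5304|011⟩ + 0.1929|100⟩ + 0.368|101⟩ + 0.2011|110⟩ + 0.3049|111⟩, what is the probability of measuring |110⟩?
0.04044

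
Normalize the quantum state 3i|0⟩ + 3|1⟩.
(1/√2)i|0⟩ + 1/√2|1⟩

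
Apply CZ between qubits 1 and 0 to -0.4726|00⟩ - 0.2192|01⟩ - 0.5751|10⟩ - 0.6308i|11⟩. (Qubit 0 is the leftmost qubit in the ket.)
-0.4726|00⟩ - 0.2192|01⟩ - 0.5751|10⟩ + 0.6308i|11⟩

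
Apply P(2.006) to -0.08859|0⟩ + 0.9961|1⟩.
-0.08859|0⟩ + (-0.42 + 0.9032i)|1⟩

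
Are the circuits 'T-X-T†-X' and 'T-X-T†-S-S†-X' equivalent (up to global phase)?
Yes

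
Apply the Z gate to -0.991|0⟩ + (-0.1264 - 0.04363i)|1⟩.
-0.991|0⟩ + (0.1264 + 0.04363i)|1⟩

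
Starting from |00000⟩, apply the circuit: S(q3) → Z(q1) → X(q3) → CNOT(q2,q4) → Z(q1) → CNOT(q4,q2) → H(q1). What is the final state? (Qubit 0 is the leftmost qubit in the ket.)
1/√2|00010⟩ + 1/√2|01010⟩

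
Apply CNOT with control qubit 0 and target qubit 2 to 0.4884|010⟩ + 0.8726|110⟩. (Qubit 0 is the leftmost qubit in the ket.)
0.4884|010⟩ + 0.8726|111⟩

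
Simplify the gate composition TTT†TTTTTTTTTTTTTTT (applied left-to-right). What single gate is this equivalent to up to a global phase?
I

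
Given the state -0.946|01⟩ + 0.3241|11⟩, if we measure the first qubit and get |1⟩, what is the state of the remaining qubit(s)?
|1⟩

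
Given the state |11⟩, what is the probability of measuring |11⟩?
1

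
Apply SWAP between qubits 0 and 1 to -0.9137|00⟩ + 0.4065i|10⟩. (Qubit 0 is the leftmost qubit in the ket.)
-0.9137|00⟩ + 0.4065i|01⟩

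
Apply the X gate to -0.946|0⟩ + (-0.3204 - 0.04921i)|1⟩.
(-0.3204 - 0.04921i)|0⟩ - 0.946|1⟩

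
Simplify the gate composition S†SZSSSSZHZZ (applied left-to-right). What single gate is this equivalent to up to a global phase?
H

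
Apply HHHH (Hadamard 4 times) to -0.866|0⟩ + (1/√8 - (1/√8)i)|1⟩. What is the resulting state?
-0.866|0⟩ + (1/√8 - (1/√8)i)|1⟩

H² = I, so an even number of Hadamards cancels: H^4 = I and the state is unchanged.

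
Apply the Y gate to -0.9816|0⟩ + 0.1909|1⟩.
-0.1909i|0⟩ - 0.9816i|1⟩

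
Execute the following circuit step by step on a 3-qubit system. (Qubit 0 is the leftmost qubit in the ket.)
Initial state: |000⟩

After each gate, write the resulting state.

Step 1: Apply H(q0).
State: 1/√2|000⟩ + 1/√2|100⟩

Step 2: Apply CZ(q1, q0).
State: 1/√2|000⟩ + 1/√2|100⟩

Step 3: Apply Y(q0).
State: -(1/√2)i|000⟩ + (1/√2)i|100⟩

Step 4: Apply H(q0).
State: -i|100⟩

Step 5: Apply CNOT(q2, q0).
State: -i|100⟩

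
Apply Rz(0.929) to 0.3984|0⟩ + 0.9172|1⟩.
(0.3562 - 0.1785i)|0⟩ + (0.82 + 0.4109i)|1⟩

Rz(0.929) = [[e^(−iθ/2), 0], [0, e^(iθ/2)]] with e^(±iθ/2) = cos(θ/2) ± i·sin(θ/2); θ = 0.929, cos(θ/2) ≈ 0.894046, sin(θ/2) ≈ 0.447976.
With a = amp(|0⟩) = 0.3984 and b = amp(|1⟩) = 0.9172:
new amp(|0⟩) = (0.894046 - 0.447976i)·a = (0.3562 - 0.1785i)
new amp(|1⟩) = (0.894046 + 0.447976i)·b = (0.82 + 0.4109i)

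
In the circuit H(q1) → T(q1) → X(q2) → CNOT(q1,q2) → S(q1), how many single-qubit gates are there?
4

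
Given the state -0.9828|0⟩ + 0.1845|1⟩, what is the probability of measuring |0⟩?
0.9659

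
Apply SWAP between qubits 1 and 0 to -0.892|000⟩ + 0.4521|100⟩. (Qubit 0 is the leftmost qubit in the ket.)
-0.892|000⟩ + 0.4521|010⟩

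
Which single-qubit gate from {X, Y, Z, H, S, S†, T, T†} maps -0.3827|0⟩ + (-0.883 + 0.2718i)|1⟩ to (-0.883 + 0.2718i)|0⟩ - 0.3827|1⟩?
X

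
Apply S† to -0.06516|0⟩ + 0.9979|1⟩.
-0.06516|0⟩ - 0.9979i|1⟩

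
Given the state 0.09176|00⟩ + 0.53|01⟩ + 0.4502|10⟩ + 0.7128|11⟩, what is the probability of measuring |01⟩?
0.2809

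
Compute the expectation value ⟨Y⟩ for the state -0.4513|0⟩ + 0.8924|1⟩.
0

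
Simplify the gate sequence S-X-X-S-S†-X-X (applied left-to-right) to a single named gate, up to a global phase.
S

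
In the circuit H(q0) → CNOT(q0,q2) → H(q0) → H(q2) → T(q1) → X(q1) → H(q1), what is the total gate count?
7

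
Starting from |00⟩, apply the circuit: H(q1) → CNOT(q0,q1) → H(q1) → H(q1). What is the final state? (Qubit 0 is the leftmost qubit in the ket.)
1/√2|00⟩ + 1/√2|01⟩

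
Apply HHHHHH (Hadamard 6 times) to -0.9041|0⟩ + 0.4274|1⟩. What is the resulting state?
-0.9041|0⟩ + 0.4274|1⟩

H² = I, so an even number of Hadamards cancels: H^6 = I and the state is unchanged.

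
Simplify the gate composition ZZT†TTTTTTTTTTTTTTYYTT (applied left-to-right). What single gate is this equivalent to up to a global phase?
T†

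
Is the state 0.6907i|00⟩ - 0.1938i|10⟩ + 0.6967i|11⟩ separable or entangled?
Entangled

Writing the state as a|00⟩ + b|01⟩ + c|10⟩ + d|11⟩, it is a product state iff ad − bc = 0.
Here (a, b, c, d) = (0.6907i, 0, -0.1938i, 0.6967i): ad − bc = (0.6907i)(0.6967i) − (0)(-0.1938i) = -0.4812 ≠ 0, so the state is entangled.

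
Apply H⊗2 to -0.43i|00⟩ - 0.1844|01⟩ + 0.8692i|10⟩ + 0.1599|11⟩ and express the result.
(-0.01225 + 0.2196i)|00⟩ + (0.01225 + 0.2196i)|01⟩ + (-0.1722 - 0.6496i)|10⟩ + (0.1722 - 0.6496i)|11⟩

H⊗2 gives amp(|y⟩) = (1/2) Σ_x (−1)^(x·y) amp(|x⟩), where x·y is the number of positions in which both x and y have a 1.
|00⟩: (-0.43i - 0.1844 + 0.8692i + 0.1599)/2 = (-0.01225 + 0.2196i)
|01⟩: (-0.43i + 0.1844 + 0.8692i - 0.1599)/2 = (0.01225 + 0.2196i)
|10⟩: (-0.43i - 0.1844 - 0.8692i - 0.1599)/2 = (-0.1722 - 0.6496i)
|11⟩: (-0.43i + 0.1844 - 0.8692i + 0.1599)/2 = (0.1722 - 0.6496i)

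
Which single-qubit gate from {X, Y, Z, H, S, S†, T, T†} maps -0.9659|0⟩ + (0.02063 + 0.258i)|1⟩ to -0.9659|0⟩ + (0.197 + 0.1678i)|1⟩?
T†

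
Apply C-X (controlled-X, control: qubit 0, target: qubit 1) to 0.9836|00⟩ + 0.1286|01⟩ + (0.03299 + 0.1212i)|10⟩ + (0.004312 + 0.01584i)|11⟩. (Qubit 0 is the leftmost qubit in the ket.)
0.9836|00⟩ + 0.1286|01⟩ + (0.004312 + 0.01584i)|10⟩ + (0.03299 + 0.1212i)|11⟩

C-X leaves the control-|0⟩ kets |00⟩, |01⟩ unchanged and applies X to qubit 1 on the control-|1⟩ pair (|10⟩, |11⟩).
X = [[0, 1], [1, 0]].
With a = amp(|10⟩) = (0.03299 + 0.1212i) and b = amp(|11⟩) = (0.004312 + 0.01584i):
new amp(|10⟩) = (1)·b = (0.004312 + 0.01584i)
new amp(|11⟩) = (1)·a = (0.03299 + 0.1212i)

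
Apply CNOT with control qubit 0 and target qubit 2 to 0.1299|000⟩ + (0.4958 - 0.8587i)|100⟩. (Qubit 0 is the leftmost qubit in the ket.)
0.1299|000⟩ + (0.4958 - 0.8587i)|101⟩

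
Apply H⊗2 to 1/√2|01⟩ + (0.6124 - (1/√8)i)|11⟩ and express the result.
(0.6598 - 0.1768i)|00⟩ + (-0.6598 + 0.1768i)|01⟩ + (0.04735 + 0.1768i)|10⟩ + (-0.04735 - 0.1768i)|11⟩

H⊗2 gives amp(|y⟩) = (1/2) Σ_x (−1)^(x·y) amp(|x⟩), where x·y is the number of positions in which both x and y have a 1.
|00⟩: (1/√2 + (0.6124 - (1/√8)i))/2 = (0.6598 - 0.1768i)
|01⟩: (-1/√2 - (0.6124 - (1/√8)i))/2 = (-0.6598 + 0.1768i)
|10⟩: (1/√2 - (0.6124 - (1/√8)i))/2 = (0.04735 + 0.1768i)
|11⟩: (-1/√2 + (0.6124 - (1/√8)i))/2 = (-0.04735 - 0.1768i)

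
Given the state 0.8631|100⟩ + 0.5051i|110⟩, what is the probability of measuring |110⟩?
0.2551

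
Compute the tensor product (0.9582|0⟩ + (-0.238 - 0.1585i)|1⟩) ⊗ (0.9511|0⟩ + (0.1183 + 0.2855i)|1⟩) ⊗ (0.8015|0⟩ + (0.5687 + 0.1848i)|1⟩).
0.7304|000⟩ + (0.5183 + 0.1684i)|001⟩ + (0.09085 + 0.2193i)|010⟩ + (0.01391 + 0.1765i)|011⟩ + (-0.1814 - 0.1208i)|100⟩ + (-0.1009 - 0.1276i)|101⟩ + (0.0137 - 0.06949i)|110⟩ + (0.02574 - 0.04615i)|111⟩

amp(|b₁b₂…⟩) = product of the factor amplitudes for bits b₁, b₂, …; only kets whose every factor amplitude is nonzero survive.
|000⟩: (0.9582)(0.9511)(0.8015) = 0.7304
|001⟩: (0.9582)(0.9511)(0.5687 + 0.1848i) = (0.5183 + 0.1684i)
|010⟩: (0.9582)(0.1183 + 0.2855i)(0.8015) = (0.09085 + 0.2193i)
|011⟩: (0.9582)(0.1183 + 0.2855i)(0.5687 + 0.1848i) = (0.01391 + 0.1765i)
|100⟩: (-0.238 - 0.1585i)(0.9511)(0.8015) = (-0.1814 - 0.1208i)
|101⟩: (-0.238 - 0.1585i)(0.9511)(0.5687 + 0.1848i) = (-0.1009 - 0.1276i)
|110⟩: (-0.238 - 0.1585i)(0.1183 + 0.2855i)(0.8015) = (0.0137 - 0.06949i)
|111⟩: (-0.238 - 0.1585i)(0.1183 + 0.2855i)(0.5687 + 0.1848i) = (0.02574 - 0.04615i)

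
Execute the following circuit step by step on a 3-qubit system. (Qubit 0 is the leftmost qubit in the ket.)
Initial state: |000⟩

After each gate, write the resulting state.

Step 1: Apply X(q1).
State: |010⟩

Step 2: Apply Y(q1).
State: -i|000⟩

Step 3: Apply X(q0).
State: -i|100⟩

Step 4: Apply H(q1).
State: -(1/√2)i|100⟩ - (1/√2)i|110⟩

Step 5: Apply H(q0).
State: -(1/2)i|000⟩ - (1/2)i|010⟩ + (1/2)i|100⟩ + (1/2)i|110⟩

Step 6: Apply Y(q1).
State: -1/2|000⟩ + 1/2|010⟩ + 1/2|100⟩ - 1/2|110⟩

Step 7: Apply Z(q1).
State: -1/2|000⟩ - 1/2|010⟩ + 1/2|100⟩ + 1/2|110⟩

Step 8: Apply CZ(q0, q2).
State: -1/2|000⟩ - 1/2|010⟩ + 1/2|100⟩ + 1/2|110⟩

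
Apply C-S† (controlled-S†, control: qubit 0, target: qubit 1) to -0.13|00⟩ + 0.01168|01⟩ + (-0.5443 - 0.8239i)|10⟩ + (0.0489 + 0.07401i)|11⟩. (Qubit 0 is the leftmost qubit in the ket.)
-0.13|00⟩ + 0.01168|01⟩ + (-0.5443 - 0.8239i)|10⟩ + (0.07401 - 0.0489i)|11⟩

C-S† leaves the control-|0⟩ kets |00⟩, |01⟩ unchanged and applies S† to qubit 1 on the control-|1⟩ pair (|10⟩, |11⟩).
S† = [[1, 0], [0, -i]].
With a = amp(|10⟩) = (-0.5443 - 0.8239i) and b = amp(|11⟩) = (0.0489 + 0.07401i):
new amp(|10⟩) = (1)·a = (-0.5443 - 0.8239i)
new amp(|11⟩) = (-i)·b = (0.07401 - 0.0489i)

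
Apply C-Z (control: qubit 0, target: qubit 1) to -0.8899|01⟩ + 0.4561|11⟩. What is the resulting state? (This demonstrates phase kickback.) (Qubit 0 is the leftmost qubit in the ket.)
-0.8899|01⟩ - 0.4561|11⟩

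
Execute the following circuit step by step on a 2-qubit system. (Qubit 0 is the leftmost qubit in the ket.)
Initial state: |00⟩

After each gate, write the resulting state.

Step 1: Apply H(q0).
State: 1/√2|00⟩ + 1/√2|10⟩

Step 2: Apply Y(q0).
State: -(1/√2)i|00⟩ + (1/√2)i|10⟩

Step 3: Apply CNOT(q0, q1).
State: -(1/√2)i|00⟩ + (1/√2)i|11⟩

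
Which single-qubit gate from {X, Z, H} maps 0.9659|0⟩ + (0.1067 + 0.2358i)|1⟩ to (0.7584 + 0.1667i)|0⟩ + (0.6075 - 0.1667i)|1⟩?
H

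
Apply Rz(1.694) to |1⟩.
(0.6622 + 0.7493i)|1⟩

Rz(1.694) = [[e^(−iθ/2), 0], [0, e^(iθ/2)]] with e^(±iθ/2) = cos(θ/2) ± i·sin(θ/2); θ = 1.694, cos(θ/2) ≈ 0.662234, sin(θ/2) ≈ 0.749297.
With a = amp(|0⟩) = 0 and b = amp(|1⟩) = 1:
new amp(|0⟩) = (0.662234 - 0.749297i)·a = 0
new amp(|1⟩) = (0.662234 + 0.749297i)·b = (0.6622 + 0.7493i)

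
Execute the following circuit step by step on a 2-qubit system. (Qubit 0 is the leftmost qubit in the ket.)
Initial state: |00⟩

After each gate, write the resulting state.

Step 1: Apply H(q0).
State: 1/√2|00⟩ + 1/√2|10⟩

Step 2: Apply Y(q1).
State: (1/√2)i|01⟩ + (1/√2)i|11⟩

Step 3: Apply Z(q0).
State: (1/√2)i|01⟩ - (1/√2)i|11⟩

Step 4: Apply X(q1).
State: (1/√2)i|00⟩ - (1/√2)i|10⟩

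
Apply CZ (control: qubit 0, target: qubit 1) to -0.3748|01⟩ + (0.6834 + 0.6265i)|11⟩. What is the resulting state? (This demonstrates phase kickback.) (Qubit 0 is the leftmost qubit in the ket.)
-0.3748|01⟩ + (-0.6834 - 0.6265i)|11⟩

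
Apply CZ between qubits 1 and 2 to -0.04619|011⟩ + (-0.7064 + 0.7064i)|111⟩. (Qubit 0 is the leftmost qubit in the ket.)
0.04619|011⟩ + (0.7064 - 0.7064i)|111⟩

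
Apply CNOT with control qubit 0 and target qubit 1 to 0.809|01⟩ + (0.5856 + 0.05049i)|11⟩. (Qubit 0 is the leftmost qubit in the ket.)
0.809|01⟩ + (0.5856 + 0.05049i)|10⟩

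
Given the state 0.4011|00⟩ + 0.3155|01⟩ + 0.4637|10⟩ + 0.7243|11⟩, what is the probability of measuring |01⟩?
0.09954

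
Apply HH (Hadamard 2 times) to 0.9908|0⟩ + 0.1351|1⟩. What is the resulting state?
0.9908|0⟩ + 0.1351|1⟩

H² = I, so an even number of Hadamards cancels: H^2 = I and the state is unchanged.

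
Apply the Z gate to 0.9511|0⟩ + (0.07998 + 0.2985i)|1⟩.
0.9511|0⟩ + (-0.07998 - 0.2985i)|1⟩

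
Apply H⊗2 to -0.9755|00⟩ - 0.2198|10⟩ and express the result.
-0.5977|00⟩ - 0.5977|01⟩ - 0.3779|10⟩ - 0.3779|11⟩

H⊗2 gives amp(|y⟩) = (1/2) Σ_x (−1)^(x·y) amp(|x⟩), where x·y is the number of positions in which both x and y have a 1.
|00⟩: (-0.9755 - 0.2198)/2 = -0.5977
|01⟩: (-0.9755 - 0.2198)/2 = -0.5977
|10⟩: (-0.9755 + 0.2198)/2 = -0.3779
|11⟩: (-0.9755 + 0.2198)/2 = -0.3779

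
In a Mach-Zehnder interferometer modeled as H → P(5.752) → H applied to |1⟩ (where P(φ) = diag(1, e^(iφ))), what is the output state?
(0.0689 + 0.2533i)|0⟩ + (0.9311 - 0.2533i)|1⟩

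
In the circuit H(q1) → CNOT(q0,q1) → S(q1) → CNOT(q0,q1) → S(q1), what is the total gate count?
5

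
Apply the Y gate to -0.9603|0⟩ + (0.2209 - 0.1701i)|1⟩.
(-0.1701 - 0.2209i)|0⟩ - 0.9603i|1⟩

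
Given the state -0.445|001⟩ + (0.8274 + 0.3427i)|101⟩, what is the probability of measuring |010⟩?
0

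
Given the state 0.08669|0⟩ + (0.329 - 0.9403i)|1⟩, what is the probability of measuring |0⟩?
0.007515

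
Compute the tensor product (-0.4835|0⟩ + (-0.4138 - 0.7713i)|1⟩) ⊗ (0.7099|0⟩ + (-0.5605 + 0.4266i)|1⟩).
-0.3432|00⟩ + (0.271 - 0.2063i)|01⟩ + (-0.2938 - 0.5475i)|10⟩ + (0.561 + 0.2558i)|11⟩

amp(|b₁b₂…⟩) = product of the factor amplitudes for bits b₁, b₂, …; only kets whose every factor amplitude is nonzero survive.
|00⟩: (-0.4835)(0.7099) = -0.3432
|01⟩: (-0.4835)(-0.5605 + 0.4266i) = (0.271 - 0.2063i)
|10⟩: (-0.4138 - 0.7713i)(0.7099) = (-0.2938 - 0.5475i)
|11⟩: (-0.4138 - 0.7713i)(-0.5605 + 0.4266i) = (0.561 + 0.2558i)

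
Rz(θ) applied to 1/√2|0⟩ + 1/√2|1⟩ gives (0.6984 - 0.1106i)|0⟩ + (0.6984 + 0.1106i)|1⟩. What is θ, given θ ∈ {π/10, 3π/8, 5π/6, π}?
π/10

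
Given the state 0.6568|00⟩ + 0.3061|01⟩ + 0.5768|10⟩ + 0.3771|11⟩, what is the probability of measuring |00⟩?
0.4314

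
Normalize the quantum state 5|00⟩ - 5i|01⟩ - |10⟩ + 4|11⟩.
0.6108|00⟩ - 0.6108i|01⟩ - 0.1222|10⟩ + 0.4887|11⟩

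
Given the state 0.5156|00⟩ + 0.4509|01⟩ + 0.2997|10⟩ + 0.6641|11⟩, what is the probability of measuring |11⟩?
0.441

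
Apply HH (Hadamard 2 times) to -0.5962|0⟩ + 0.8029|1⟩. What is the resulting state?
-0.5962|0⟩ + 0.8029|1⟩

H² = I, so an even number of Hadamards cancels: H^2 = I and the state is unchanged.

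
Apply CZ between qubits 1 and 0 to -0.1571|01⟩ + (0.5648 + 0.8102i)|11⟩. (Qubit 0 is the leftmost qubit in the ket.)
-0.1571|01⟩ + (-0.5648 - 0.8102i)|11⟩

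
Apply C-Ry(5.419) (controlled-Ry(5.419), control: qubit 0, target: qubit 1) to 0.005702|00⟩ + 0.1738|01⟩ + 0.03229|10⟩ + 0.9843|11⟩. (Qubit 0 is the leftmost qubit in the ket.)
0.005702|00⟩ + 0.1738|01⟩ - 0.4415|10⟩ - 0.8803|11⟩

C-Ry(5.419) leaves the control-|0⟩ kets |00⟩, |01⟩ unchanged and applies Ry(5.419) to qubit 1 on the control-|1⟩ pair (|10⟩, |11⟩).
Ry(5.419) = [[cos(θ/2), −sin(θ/2)], [sin(θ/2), cos(θ/2)]]; θ = 5.419, cos(θ/2) ≈ -0.908091, sin(θ/2) ≈ 0.418772.
With a = amp(|10⟩) = 0.03229 and b = amp(|11⟩) = 0.9843:
new amp(|10⟩) = (-0.908091)·a + (-0.418772)·b = -0.4415
new amp(|11⟩) = (0.418772)·a + (-0.908091)·b = -0.8803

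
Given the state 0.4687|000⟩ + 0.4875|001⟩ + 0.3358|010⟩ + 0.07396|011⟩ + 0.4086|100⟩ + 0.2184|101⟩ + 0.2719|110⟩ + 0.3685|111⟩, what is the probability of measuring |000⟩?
0.2197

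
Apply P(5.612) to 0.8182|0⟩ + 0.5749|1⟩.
0.8182|0⟩ + (0.4502 - 0.3575i)|1⟩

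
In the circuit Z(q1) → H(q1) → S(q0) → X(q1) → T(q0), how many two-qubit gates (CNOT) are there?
0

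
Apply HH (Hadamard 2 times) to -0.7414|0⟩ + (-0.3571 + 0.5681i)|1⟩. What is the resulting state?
-0.7414|0⟩ + (-0.3571 + 0.5681i)|1⟩

H² = I, so an even number of Hadamards cancels: H^2 = I and the state is unchanged.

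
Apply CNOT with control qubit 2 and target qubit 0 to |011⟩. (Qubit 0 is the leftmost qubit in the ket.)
|111⟩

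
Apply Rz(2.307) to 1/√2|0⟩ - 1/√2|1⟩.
(0.2866 - 0.6464i)|0⟩ + (-0.2866 - 0.6464i)|1⟩

Rz(2.307) = [[e^(−iθ/2), 0], [0, e^(iθ/2)]] with e^(±iθ/2) = cos(θ/2) ± i·sin(θ/2); θ = 2.307, cos(θ/2) ≈ 0.40529, sin(θ/2) ≈ 0.914188.
With a = amp(|0⟩) = 1/√2 and b = amp(|1⟩) = -1/√2:
new amp(|0⟩) = (0.40529 - 0.914188i)·a = (0.2866 - 0.6464i)
new amp(|1⟩) = (0.40529 + 0.914188i)·b = (-0.2866 - 0.6464i)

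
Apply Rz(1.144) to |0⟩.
(0.8408 - 0.5413i)|0⟩

Rz(1.144) = [[e^(−iθ/2), 0], [0, e^(iθ/2)]] with e^(±iθ/2) = cos(θ/2) ± i·sin(θ/2); θ = 1.144, cos(θ/2) ≈ 0.84082, sin(θ/2) ≈ 0.541315.
With a = amp(|0⟩) = 1 and b = amp(|1⟩) = 0:
new amp(|0⟩) = (0.84082 - 0.541315i)·a = (0.8408 - 0.5413i)
new amp(|1⟩) = (0.84082 + 0.541315i)·b = 0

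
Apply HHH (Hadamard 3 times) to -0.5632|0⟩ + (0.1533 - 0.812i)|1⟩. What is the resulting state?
(-0.2898 - 0.5742i)|0⟩ + (-0.5066 + 0.5742i)|1⟩

H² = I, so H^3 = H: a single Hadamard. With (a, b) = (-0.5632, (0.1533 - 0.812i)), H gives ((a + b)/√2, (a − b)/√2) = ((-0.2898 - 0.5742i), (-0.5066 + 0.5742i)).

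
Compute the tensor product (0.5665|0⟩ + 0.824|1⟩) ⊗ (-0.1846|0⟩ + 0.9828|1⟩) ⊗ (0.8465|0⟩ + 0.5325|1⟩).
-0.08852|000⟩ - 0.05569|001⟩ + 0.4713|010⟩ + 0.2965|011⟩ - 0.1288|100⟩ - 0.081|101⟩ + 0.6855|110⟩ + 0.4312|111⟩

amp(|b₁b₂…⟩) = product of the factor amplitudes for bits b₁, b₂, …; only kets whose every factor amplitude is nonzero survive.
|000⟩: (0.5665)(-0.1846)(0.8465) = -0.08852
|001⟩: (0.5665)(-0.1846)(0.5325) = -0.05569
|010⟩: (0.5665)(0.9828)(0.8465) = 0.4713
|011⟩: (0.5665)(0.9828)(0.5325) = 0.2965
|100⟩: (0.824)(-0.1846)(0.8465) = -0.1288
|101⟩: (0.824)(-0.1846)(0.5325) = -0.081
|110⟩: (0.824)(0.9828)(0.8465) = 0.6855
|111⟩: (0.824)(0.9828)(0.5325) = 0.4312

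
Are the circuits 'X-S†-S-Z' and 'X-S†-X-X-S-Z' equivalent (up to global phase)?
Yes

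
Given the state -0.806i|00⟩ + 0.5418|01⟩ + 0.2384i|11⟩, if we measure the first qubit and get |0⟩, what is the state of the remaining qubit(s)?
-0.8299i|0⟩ + 0.5579|1⟩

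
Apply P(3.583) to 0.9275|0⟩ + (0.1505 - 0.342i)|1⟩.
0.9275|0⟩ + (-0.2822 + 0.2449i)|1⟩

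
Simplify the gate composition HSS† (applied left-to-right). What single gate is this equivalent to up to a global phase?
H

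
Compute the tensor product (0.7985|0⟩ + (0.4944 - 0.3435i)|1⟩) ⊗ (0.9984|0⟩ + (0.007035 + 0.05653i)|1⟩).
0.7972|00⟩ + (0.005617 + 0.04514i)|01⟩ + (0.4936 - 0.343i)|10⟩ + (0.0229 + 0.02553i)|11⟩

amp(|b₁b₂…⟩) = product of the factor amplitudes for bits b₁, b₂, …; only kets whose every factor amplitude is nonzero survive.
|00⟩: (0.7985)(0.9984) = 0.7972
|01⟩: (0.7985)(0.007035 + 0.05653i) = (0.005617 + 0.04514i)
|10⟩: (0.4944 - 0.3435i)(0.9984) = (0.4936 - 0.343i)
|11⟩: (0.4944 - 0.3435i)(0.007035 + 0.05653i) = (0.0229 + 0.02553i)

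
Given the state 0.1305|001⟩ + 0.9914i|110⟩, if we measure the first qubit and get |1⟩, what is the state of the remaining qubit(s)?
i|10⟩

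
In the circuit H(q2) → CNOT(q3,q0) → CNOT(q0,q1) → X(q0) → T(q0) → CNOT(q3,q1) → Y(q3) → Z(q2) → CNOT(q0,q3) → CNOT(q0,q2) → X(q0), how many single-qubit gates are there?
6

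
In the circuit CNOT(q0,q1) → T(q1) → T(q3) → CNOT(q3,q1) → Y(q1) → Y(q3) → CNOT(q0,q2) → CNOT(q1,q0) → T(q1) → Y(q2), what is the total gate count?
10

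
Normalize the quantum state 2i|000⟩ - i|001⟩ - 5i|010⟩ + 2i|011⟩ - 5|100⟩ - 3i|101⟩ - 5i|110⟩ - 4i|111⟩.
0.1916i|000⟩ - 0.09578i|001⟩ - 0.4789i|010⟩ + 0.1916i|011⟩ - 0.4789|100⟩ - 0.2873i|101⟩ - 0.4789i|110⟩ - 0.3831i|111⟩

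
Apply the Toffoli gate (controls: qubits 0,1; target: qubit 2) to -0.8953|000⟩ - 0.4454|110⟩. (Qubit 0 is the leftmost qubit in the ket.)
-0.8953|000⟩ - 0.4454|111⟩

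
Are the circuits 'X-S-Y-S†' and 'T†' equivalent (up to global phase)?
No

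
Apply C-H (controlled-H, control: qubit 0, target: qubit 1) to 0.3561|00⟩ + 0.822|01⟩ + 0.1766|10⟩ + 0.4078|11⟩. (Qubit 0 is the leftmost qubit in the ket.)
0.3561|00⟩ + 0.822|01⟩ + 0.4132|10⟩ - 0.1635|11⟩

C-H leaves the control-|0⟩ kets |00⟩, |01⟩ unchanged and applies H to qubit 1 on the control-|1⟩ pair (|10⟩, |11⟩).
H = [[1/√2, 1/√2], [1/√2, -1/√2]].
With a = amp(|10⟩) = 0.1766 and b = amp(|11⟩) = 0.4078:
new amp(|10⟩) = (1/√2)·a + (1/√2)·b = 0.4132
new amp(|11⟩) = (1/√2)·a + (-1/√2)·b = -0.1635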